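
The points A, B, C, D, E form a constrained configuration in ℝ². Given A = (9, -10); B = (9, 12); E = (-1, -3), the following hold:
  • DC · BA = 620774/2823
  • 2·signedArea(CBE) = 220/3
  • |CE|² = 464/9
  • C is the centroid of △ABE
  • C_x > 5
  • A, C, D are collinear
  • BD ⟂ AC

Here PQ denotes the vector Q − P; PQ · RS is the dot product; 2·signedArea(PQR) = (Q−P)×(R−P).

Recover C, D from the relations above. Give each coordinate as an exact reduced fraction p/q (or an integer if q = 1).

1. C_x = 17/3  [C is the centroid of △ABE]
2. C_y = -1/3  [C is the centroid of △ABE]
   → C = (17/3, -1/3)
3. D_x = 2089/941  [A, C, D are collinear ∩ BD ⟂ AC]
4. D_y = 9092/941  [A, C, D are collinear ∩ BD ⟂ AC]
   → D = (2089/941, 9092/941)

C = (17/3, -1/3)
D = (2089/941, 9092/941)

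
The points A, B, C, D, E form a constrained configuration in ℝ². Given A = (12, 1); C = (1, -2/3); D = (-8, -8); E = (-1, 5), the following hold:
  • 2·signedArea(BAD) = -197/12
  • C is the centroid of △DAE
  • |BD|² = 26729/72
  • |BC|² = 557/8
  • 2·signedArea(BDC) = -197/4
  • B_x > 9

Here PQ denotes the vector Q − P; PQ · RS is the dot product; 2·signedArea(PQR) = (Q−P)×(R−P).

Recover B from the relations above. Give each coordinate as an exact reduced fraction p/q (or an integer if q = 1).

1. B_x = 37/4  [2·signedArea(BDC) = -197/4 ∩ 2·signedArea(BAD) = -197/12]
2. B_y = 7/12  [2·signedArea(BDC) = -197/4 ∩ 2·signedArea(BAD) = -197/12]
   → B = (37/4, 7/12)

B = (37/4, 7/12)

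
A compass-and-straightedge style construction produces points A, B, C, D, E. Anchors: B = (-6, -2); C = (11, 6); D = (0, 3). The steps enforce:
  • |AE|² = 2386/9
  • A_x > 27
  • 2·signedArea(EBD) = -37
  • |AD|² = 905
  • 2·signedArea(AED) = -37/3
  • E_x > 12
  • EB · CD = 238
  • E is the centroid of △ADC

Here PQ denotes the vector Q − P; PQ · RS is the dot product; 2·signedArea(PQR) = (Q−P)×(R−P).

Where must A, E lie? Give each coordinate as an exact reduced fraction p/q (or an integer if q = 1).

1. E_x = 13  [2·signedArea(EBD) = -37 ∩ EB · CD = 238]
2. E_y = 23/3  [2·signedArea(EBD) = -37 ∩ EB · CD = 238]
   → E = (13, 23/3)
3. A_x = 28  [2·signedArea(AED) = -37/3 ∩ E is the centroid of △ADC]
4. A_y = 14  [2·signedArea(AED) = -37/3 ∩ E is the centroid of △ADC]
   → A = (28, 14)

A = (28, 14)
E = (13, 23/3)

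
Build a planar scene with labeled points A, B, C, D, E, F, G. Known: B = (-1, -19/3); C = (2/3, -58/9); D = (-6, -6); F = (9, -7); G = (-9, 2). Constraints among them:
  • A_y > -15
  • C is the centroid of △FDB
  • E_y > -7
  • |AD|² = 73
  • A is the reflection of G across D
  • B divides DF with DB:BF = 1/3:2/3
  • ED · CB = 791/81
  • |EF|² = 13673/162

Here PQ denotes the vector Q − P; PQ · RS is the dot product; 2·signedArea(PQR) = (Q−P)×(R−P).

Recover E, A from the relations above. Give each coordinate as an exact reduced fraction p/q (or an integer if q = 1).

A = (-3, -14)
E = (-1/6, -115/18)

1. E_x = -1/6  [line 5/3·x + -1/9·y + -35/81 = 0 ∩ |EF|² = 13673/162]
2. E_y = -115/18  [line 5/3·x + -1/9·y + -35/81 = 0 ∩ |EF|² = 13673/162]
   → E = (-1/6, -115/18)
3. A_x = -3  [A is the reflection of G across D]
4. A_y = -14  [A is the reflection of G across D]
   → A = (-3, -14)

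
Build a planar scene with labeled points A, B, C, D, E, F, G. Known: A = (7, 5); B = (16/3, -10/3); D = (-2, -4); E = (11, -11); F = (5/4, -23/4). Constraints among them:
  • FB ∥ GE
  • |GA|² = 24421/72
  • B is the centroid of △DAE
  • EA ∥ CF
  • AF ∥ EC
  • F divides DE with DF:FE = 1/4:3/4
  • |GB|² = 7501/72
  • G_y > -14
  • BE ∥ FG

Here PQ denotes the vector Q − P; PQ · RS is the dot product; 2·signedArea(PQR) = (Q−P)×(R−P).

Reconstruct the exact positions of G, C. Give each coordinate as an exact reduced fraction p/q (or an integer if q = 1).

C = (21/4, -87/4)
G = (83/12, -161/12)

1. G_x = 83/12  [FB ∥ GE ∩ BE ∥ FG]
2. G_y = -161/12  [FB ∥ GE ∩ BE ∥ FG]
   → G = (83/12, -161/12)
3. C_x = 21/4  [EA ∥ CF ∩ AF ∥ EC]
4. C_y = -87/4  [EA ∥ CF ∩ AF ∥ EC]
   → C = (21/4, -87/4)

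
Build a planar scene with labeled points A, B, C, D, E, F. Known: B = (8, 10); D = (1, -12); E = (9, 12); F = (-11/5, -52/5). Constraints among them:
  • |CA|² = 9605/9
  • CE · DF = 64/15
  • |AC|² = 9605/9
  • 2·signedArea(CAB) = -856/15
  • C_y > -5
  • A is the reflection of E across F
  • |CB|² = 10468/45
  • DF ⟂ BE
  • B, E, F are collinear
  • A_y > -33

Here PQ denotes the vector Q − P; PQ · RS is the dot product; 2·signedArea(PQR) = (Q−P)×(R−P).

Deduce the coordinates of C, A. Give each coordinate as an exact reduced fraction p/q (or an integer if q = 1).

A = (-67/5, -164/5)
C = (34/15, -62/15)

1. A_x = -67/5  [A is the reflection of E across F]
2. A_y = -164/5  [A is the reflection of E across F]
   → A = (-67/5, -164/5)
3. C_x = 34/15  [line -214/5·x + 107/5·y + 2782/15 = 0 ∩ |CA|² = 9605/9]
4. C_y = -62/15  [line -214/5·x + 107/5·y + 2782/15 = 0 ∩ |CA|² = 9605/9]
   → C = (34/15, -62/15)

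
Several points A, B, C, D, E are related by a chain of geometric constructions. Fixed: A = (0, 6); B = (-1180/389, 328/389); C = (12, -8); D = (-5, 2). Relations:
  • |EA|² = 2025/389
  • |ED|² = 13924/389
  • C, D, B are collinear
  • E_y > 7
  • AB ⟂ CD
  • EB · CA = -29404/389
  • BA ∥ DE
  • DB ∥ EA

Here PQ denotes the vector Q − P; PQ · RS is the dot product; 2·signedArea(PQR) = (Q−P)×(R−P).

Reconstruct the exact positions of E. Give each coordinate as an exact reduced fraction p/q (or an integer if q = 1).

E = (-765/389, 2784/389)

1. E_x = -765/389  [DB ∥ EA ∩ BA ∥ DE]
2. E_y = 2784/389  [DB ∥ EA ∩ BA ∥ DE]
   → E = (-765/389, 2784/389)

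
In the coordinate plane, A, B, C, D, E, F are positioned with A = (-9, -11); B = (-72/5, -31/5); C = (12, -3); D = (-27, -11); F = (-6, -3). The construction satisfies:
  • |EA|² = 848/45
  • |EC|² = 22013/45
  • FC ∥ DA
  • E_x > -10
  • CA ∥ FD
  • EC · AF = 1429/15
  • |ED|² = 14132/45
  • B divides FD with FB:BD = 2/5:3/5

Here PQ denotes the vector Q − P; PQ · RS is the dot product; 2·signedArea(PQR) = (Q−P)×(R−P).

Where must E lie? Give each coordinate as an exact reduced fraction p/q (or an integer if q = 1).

E = (-49/5, -101/15)

1. E_x = -49/5  [line -3·x + -8·y + -1249/15 = 0 ∩ |ED|² = 14132/45]
2. E_y = -101/15  [line -3·x + -8·y + -1249/15 = 0 ∩ |ED|² = 14132/45]
   → E = (-49/5, -101/15)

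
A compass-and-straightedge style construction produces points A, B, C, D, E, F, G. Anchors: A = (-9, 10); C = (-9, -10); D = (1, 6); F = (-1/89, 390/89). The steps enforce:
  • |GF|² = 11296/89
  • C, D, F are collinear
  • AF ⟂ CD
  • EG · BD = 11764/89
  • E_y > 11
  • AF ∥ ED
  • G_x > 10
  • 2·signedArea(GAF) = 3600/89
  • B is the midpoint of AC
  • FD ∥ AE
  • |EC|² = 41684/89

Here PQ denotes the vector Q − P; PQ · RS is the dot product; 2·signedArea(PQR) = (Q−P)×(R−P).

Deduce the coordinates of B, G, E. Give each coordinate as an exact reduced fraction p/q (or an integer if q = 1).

1. B_x = -9  [B is the midpoint of AC]
2. B_y = 0  [B is the midpoint of AC]
   → B = (-9, 0)
3. G_x = 11  [line 500/89·x + 800/89·y + -7100/89 = 0 ∩ |GF|² = 11296/89]
4. G_y = 2  [line 500/89·x + 800/89·y + -7100/89 = 0 ∩ |GF|² = 11296/89]
   → G = (11, 2)
5. E_x = -711/89  [AF ∥ ED ∩ FD ∥ AE]
6. E_y = 1034/89  [AF ∥ ED ∩ FD ∥ AE]
   → E = (-711/89, 1034/89)

B = (-9, 0)
E = (-711/89, 1034/89)
G = (11, 2)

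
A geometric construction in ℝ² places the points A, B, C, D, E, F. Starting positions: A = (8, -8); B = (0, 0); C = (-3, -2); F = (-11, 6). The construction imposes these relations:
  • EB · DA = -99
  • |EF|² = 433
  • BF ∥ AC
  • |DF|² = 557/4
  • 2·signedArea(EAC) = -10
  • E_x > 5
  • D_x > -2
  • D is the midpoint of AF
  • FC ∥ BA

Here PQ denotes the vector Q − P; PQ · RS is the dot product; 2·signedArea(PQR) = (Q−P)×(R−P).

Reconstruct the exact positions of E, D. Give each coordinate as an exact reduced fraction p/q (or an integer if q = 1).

1. E_x = 6  [line -6·x + -11·y + -30 = 0 ∩ |EF|² = 433]
2. E_y = -6  [line -6·x + -11·y + -30 = 0 ∩ |EF|² = 433]
   → E = (6, -6)
3. D_x = -3/2  [D is the midpoint of AF]
4. D_y = -1  [D is the midpoint of AF]
   → D = (-3/2, -1)

D = (-3/2, -1)
E = (6, -6)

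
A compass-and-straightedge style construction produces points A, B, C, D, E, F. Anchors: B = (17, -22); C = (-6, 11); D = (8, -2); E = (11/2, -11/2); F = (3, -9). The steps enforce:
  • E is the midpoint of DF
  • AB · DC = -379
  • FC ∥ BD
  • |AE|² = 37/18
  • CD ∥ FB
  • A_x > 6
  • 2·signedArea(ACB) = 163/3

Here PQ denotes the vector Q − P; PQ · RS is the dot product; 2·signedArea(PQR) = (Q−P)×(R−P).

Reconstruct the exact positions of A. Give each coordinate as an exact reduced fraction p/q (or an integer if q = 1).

1. A_x = 19/3  [2·signedArea(ACB) = 163/3 ∩ AB · DC = -379]
2. A_y = -13/3  [2·signedArea(ACB) = 163/3 ∩ AB · DC = -379]
   → A = (19/3, -13/3)

A = (19/3, -13/3)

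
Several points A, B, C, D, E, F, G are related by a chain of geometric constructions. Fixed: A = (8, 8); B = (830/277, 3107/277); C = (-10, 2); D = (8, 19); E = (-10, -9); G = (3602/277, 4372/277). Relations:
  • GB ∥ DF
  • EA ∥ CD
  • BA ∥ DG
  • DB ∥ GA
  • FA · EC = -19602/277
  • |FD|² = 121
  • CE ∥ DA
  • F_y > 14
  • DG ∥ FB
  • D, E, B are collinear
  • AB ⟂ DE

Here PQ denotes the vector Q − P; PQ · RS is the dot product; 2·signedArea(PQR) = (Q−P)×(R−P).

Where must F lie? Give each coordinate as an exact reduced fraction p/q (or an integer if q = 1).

F = (-556/277, 3998/277)

1. F_x = -556/277  [DG ∥ FB ∩ GB ∥ DF]
2. F_y = 3998/277  [DG ∥ FB ∩ GB ∥ DF]
   → F = (-556/277, 3998/277)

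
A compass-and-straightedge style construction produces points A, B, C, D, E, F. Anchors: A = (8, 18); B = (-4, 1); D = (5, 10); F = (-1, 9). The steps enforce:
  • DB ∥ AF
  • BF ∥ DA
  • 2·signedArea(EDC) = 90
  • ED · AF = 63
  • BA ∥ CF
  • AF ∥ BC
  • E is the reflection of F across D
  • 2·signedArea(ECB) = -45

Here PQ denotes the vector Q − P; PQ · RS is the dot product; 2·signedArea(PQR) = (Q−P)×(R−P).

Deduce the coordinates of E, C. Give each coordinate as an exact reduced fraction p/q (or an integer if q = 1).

C = (-13, -8)
E = (11, 11)

1. E_x = 11  [E is the reflection of F across D]
2. E_y = 11  [E is the reflection of F across D]
   → E = (11, 11)
3. C_x = -13  [BA ∥ CF ∩ AF ∥ BC]
4. C_y = -8  [BA ∥ CF ∩ AF ∥ BC]
   → C = (-13, -8)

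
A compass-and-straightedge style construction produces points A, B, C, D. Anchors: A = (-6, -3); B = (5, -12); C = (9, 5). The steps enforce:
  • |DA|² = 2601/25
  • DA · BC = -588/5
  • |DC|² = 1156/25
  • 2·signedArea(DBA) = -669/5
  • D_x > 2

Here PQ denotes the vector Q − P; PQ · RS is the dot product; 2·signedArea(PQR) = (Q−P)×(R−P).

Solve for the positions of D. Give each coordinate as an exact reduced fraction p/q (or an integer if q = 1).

1. D_x = 3  [2·signedArea(DBA) = -669/5 ∩ DA · BC = -588/5]
2. D_y = 9/5  [2·signedArea(DBA) = -669/5 ∩ DA · BC = -588/5]
   → D = (3, 9/5)

D = (3, 9/5)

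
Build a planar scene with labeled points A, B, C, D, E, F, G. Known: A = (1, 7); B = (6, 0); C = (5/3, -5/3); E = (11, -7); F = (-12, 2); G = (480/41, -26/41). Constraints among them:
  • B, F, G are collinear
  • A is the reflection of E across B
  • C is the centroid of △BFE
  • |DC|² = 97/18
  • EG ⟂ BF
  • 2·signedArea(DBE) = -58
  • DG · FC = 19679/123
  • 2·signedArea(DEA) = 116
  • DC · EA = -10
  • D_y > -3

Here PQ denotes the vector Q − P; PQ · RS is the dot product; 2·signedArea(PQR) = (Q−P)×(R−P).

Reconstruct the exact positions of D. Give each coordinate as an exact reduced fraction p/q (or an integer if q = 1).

1. D_x = -1/2  [2·signedArea(DEA) = 116 ∩ DC · EA = -10]
2. D_y = -5/2  [2·signedArea(DEA) = 116 ∩ DC · EA = -10]
   → D = (-1/2, -5/2)

D = (-1/2, -5/2)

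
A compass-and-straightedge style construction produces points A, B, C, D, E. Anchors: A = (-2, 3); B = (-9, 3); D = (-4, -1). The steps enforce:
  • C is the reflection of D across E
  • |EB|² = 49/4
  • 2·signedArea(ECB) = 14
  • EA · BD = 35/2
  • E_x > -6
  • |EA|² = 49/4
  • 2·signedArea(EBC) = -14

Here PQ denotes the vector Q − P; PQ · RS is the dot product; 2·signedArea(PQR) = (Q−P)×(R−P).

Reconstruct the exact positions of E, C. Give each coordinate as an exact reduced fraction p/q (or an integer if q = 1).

C = (-7, 7)
E = (-11/2, 3)

1. E_x = -11/2  [line -5·x + 4·y + -79/2 = 0 ∩ |EB|² = 49/4]
2. E_y = 3  [line -5·x + 4·y + -79/2 = 0 ∩ |EB|² = 49/4]
   → E = (-11/2, 3)
3. C_x = -7  [2·signedArea(ECB) = 14 ∩ C is the reflection of D across E]
4. C_y = 7  [2·signedArea(ECB) = 14 ∩ C is the reflection of D across E]
   → C = (-7, 7)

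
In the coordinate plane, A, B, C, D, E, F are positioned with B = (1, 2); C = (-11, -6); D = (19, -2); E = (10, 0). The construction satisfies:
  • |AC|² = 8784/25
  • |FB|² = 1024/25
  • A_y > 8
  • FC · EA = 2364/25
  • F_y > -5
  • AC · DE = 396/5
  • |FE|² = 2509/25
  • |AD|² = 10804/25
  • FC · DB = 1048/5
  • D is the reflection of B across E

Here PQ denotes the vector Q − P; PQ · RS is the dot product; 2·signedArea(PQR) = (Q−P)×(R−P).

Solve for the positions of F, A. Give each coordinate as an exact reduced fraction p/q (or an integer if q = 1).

A = (1, 42/5)
F = (1, -22/5)

1. A_x = 1  [line 9·x + -2·y + 39/5 = 0 ∩ |AD|² = 10804/25]
2. A_y = 42/5  [line 9·x + -2·y + 39/5 = 0 ∩ |AD|² = 10804/25]
   → A = (1, 42/5)
3. F_x = 1  [FC · EA = 2364/25 ∩ FC · DB = 1048/5]
4. F_y = -22/5  [FC · EA = 2364/25 ∩ FC · DB = 1048/5]
   → F = (1, -22/5)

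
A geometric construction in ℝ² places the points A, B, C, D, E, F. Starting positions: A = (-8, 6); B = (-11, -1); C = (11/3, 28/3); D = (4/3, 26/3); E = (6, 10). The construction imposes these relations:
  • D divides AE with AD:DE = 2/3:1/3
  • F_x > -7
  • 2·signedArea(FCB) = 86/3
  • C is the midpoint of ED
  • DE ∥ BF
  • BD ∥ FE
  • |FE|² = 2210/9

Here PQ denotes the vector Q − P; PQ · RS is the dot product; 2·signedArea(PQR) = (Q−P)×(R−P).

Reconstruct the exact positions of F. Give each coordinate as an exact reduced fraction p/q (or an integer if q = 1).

F = (-19/3, 1/3)

1. F_x = -19/3  [BD ∥ FE ∩ DE ∥ BF]
2. F_y = 1/3  [BD ∥ FE ∩ DE ∥ BF]
   → F = (-19/3, 1/3)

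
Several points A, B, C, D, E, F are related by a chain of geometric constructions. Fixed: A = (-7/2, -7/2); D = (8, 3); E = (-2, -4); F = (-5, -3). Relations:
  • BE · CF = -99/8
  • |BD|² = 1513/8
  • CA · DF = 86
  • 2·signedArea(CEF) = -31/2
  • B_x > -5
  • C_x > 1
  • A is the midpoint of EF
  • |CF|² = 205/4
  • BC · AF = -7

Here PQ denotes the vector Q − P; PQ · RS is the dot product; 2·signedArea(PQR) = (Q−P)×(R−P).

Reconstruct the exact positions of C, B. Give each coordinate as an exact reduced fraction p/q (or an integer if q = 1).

B = (-17/4, -13/4)
C = (3/2, 0)

1. C_x = 3/2  [CA · DF = 86 ∩ 2·signedArea(CEF) = -31/2]
2. C_y = 0  [CA · DF = 86 ∩ 2·signedArea(CEF) = -31/2]
   → C = (3/2, 0)
3. B_x = -17/4  [BC · AF = -7 ∩ BE · CF = -99/8]
4. B_y = -13/4  [BC · AF = -7 ∩ BE · CF = -99/8]
   → B = (-17/4, -13/4)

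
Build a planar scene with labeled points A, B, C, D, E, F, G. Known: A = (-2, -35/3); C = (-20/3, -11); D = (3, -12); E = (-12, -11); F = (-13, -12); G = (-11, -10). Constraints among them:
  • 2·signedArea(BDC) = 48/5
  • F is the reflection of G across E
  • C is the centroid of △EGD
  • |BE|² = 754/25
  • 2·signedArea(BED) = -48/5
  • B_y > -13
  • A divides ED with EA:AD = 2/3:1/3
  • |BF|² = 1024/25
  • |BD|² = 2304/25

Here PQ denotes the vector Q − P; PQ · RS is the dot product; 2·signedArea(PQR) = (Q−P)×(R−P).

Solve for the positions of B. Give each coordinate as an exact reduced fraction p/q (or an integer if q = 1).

B = (-33/5, -12)

1. B_x = -33/5  [2·signedArea(BED) = -48/5 ∩ 2·signedArea(BDC) = 48/5]
2. B_y = -12  [2·signedArea(BED) = -48/5 ∩ 2·signedArea(BDC) = 48/5]
   → B = (-33/5, -12)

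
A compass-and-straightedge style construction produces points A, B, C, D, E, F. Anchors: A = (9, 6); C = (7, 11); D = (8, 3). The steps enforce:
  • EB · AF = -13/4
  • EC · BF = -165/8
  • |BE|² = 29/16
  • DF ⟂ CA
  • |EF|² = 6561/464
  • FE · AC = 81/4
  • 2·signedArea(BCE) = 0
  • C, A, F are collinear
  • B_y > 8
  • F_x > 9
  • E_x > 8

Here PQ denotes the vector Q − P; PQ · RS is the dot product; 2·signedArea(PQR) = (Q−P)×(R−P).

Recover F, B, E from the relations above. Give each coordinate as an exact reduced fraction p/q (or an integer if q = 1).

1. F_x = 287/29  [C, A, F are collinear ∩ DF ⟂ CA]
2. F_y = 109/29  [C, A, F are collinear ∩ DF ⟂ CA]
   → F = (287/29, 109/29)
3. E_x = 17/2  [line -2·x + 5·y + -77/4 = 0 ∩ |EF|² = 6561/464]
4. E_y = 29/4  [line -2·x + 5·y + -77/4 = 0 ∩ |EF|² = 6561/464]
   → E = (17/2, 29/4)
5. B_x = 8  [2·signedArea(BCE) = 0 ∩ EC · BF = -165/8]
6. B_y = 17/2  [2·signedArea(BCE) = 0 ∩ EC · BF = -165/8]
   → B = (8, 17/2)

B = (8, 17/2)
E = (17/2, 29/4)
F = (287/29, 109/29)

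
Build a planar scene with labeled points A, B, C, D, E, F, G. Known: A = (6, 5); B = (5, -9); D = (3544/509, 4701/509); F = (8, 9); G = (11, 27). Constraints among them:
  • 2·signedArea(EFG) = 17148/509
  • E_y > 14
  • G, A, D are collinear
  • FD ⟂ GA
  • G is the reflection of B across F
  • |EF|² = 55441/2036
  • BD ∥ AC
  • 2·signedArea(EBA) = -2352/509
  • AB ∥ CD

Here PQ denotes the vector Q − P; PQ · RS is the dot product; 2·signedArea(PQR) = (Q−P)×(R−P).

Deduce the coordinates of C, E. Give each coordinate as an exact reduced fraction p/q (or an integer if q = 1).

1. C_x = 4053/509  [AB ∥ CD ∩ BD ∥ AC]
2. C_y = 11827/509  [AB ∥ CD ∩ BD ∥ AC]
   → C = (4053/509, 11827/509)
3. E_x = 7107/1018  [2·signedArea(EFG) = 17148/509 ∩ 2·signedArea(EBA) = -2352/509]
4. E_y = 7186/509  [2·signedArea(EFG) = 17148/509 ∩ 2·signedArea(EBA) = -2352/509]
   → E = (7107/1018, 7186/509)

C = (4053/509, 11827/509)
E = (7107/1018, 7186/509)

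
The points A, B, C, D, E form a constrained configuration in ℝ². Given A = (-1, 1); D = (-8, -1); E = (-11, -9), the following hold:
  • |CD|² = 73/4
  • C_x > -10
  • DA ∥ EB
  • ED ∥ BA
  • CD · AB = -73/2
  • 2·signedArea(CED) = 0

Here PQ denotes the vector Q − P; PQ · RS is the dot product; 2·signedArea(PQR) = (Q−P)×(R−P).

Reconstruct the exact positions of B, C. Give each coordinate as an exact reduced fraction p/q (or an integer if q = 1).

B = (-4, -7)
C = (-19/2, -5)

1. B_x = -4  [ED ∥ BA ∩ DA ∥ EB]
2. B_y = -7  [ED ∥ BA ∩ DA ∥ EB]
   → B = (-4, -7)
3. C_x = -19/2  [2·signedArea(CED) = 0 ∩ CD · AB = -73/2]
4. C_y = -5  [2·signedArea(CED) = 0 ∩ CD · AB = -73/2]
   → C = (-19/2, -5)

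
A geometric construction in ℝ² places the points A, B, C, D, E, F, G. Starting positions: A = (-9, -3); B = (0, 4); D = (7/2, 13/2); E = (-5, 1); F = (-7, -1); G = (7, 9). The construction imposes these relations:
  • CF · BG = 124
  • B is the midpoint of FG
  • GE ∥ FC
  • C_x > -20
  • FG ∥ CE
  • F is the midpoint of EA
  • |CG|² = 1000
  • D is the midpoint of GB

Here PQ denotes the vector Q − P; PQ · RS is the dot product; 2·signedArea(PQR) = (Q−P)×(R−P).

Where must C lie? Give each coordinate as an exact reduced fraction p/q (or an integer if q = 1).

C = (-19, -9)

1. C_x = -19  [FG ∥ CE ∩ GE ∥ FC]
2. C_y = -9  [FG ∥ CE ∩ GE ∥ FC]
   → C = (-19, -9)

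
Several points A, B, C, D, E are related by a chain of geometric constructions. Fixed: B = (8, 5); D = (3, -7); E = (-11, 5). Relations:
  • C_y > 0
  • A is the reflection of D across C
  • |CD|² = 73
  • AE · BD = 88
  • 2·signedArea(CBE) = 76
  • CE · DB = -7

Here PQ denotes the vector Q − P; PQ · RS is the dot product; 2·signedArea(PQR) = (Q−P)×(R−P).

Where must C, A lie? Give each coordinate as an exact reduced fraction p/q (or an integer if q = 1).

A = (-3, 9)
C = (0, 1)

1. C_x = 0  [2·signedArea(CBE) = 76 ∩ CE · DB = -7]
2. C_y = 1  [2·signedArea(CBE) = 76 ∩ CE · DB = -7]
   → C = (0, 1)
3. A_x = -3  [A is the reflection of D across C]
4. A_y = 9  [A is the reflection of D across C]
   → A = (-3, 9)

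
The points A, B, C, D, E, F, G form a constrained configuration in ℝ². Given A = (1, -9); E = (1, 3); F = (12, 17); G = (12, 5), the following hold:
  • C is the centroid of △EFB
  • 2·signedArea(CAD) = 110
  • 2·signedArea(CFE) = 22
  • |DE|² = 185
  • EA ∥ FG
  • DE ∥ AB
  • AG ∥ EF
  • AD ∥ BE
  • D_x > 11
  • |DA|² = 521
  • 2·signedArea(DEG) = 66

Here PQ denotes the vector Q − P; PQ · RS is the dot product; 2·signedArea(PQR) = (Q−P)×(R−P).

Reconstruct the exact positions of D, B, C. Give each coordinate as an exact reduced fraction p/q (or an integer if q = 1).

B = (-10, -17)
C = (1, 1)
D = (12, 11)

1. D_x = 12  [line -2·x + 11·y + -97 = 0 ∩ |DA|² = 521]
2. D_y = 11  [line -2·x + 11·y + -97 = 0 ∩ |DA|² = 521]
   → D = (12, 11)
3. B_x = -10  [AD ∥ BE ∩ DE ∥ AB]
4. B_y = -17  [AD ∥ BE ∩ DE ∥ AB]
   → B = (-10, -17)
5. C_x = 1  [C is the centroid of △EFB]
6. C_y = 1  [C is the centroid of △EFB]
   → C = (1, 1)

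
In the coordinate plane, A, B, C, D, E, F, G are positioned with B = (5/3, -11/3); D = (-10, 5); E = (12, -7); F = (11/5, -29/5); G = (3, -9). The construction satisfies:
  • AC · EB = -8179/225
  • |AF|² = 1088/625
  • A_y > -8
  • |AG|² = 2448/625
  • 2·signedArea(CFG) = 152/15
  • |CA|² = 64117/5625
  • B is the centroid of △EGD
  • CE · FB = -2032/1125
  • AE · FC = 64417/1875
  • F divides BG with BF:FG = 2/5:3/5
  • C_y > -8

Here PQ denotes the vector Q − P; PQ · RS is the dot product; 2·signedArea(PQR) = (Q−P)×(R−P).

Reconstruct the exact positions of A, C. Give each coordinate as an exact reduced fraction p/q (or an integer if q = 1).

A = (63/25, -177/25)
C = (146/25, -577/75)

1. C_x = 146/25  [2·signedArea(CFG) = 152/15 ∩ CE · FB = -2032/1125]
2. C_y = -577/75  [2·signedArea(CFG) = 152/15 ∩ CE · FB = -2032/1125]
   → C = (146/25, -577/75)
3. A_x = 63/25  [AE · FC = 64417/1875 ∩ AC · EB = -8179/225]
4. A_y = -177/25  [AE · FC = 64417/1875 ∩ AC · EB = -8179/225]
   → A = (63/25, -177/25)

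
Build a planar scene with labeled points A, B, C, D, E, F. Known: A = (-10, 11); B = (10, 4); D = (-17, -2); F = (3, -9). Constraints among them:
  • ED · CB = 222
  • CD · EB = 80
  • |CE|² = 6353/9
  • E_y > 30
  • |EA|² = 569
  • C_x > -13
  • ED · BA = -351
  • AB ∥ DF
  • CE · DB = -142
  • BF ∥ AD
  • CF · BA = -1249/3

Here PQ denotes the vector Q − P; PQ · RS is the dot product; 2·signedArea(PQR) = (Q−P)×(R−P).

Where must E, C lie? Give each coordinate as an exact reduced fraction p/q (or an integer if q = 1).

C = (-37/3, 20/3)
E = (-23, 31)

1. E_x = -23  [line 20·x + -7·y + 677 = 0 ∩ |EA|² = 569]
2. E_y = 31  [line 20·x + -7·y + 677 = 0 ∩ |EA|² = 569]
   → E = (-23, 31)
3. C_x = -37/3  [ED · CB = 222 ∩ CF · BA = -1249/3]
4. C_y = 20/3  [ED · CB = 222 ∩ CF · BA = -1249/3]
   → C = (-37/3, 20/3)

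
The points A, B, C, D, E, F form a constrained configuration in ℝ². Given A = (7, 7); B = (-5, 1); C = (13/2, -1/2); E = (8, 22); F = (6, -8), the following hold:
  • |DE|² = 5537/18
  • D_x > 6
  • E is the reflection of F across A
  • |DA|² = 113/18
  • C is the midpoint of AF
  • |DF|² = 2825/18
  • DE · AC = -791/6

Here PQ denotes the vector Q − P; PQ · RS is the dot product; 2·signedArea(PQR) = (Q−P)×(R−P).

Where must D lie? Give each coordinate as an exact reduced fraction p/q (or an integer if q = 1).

D = (41/6, 9/2)

1. D_x = 41/6  [line 1/2·x + 15/2·y + -223/6 = 0 ∩ |DE|² = 5537/18]
2. D_y = 9/2  [line 1/2·x + 15/2·y + -223/6 = 0 ∩ |DE|² = 5537/18]
   → D = (41/6, 9/2)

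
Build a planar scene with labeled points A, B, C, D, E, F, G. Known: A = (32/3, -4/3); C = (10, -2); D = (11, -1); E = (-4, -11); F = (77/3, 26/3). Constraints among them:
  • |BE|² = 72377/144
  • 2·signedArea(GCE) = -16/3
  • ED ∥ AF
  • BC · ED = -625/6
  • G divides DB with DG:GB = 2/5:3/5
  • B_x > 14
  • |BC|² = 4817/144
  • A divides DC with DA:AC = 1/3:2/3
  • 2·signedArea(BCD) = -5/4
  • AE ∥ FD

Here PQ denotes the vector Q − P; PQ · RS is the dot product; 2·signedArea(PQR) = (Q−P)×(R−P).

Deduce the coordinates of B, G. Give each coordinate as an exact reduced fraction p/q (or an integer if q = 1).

1. B_x = 44/3  [2·signedArea(BCD) = -5/4 ∩ BC · ED = -625/6]
2. B_y = 17/12  [2·signedArea(BCD) = -5/4 ∩ BC · ED = -625/6]
   → B = (44/3, 17/12)
3. G_x = 187/15  [G divides DB with DG:GB = 2/5:3/5]
4. G_y = -1/30  [G divides DB with DG:GB = 2/5:3/5]
   → G = (187/15, -1/30)

B = (44/3, 17/12)
G = (187/15, -1/30)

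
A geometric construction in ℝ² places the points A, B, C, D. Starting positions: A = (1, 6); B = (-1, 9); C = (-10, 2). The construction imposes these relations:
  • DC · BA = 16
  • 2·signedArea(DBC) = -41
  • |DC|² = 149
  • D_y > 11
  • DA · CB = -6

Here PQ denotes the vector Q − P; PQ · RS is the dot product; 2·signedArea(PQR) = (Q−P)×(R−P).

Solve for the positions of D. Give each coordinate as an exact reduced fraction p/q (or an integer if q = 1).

D = (-3, 12)

1. D_x = -3  [DC · BA = 16 ∩ DA · CB = -6]
2. D_y = 12  [DC · BA = 16 ∩ DA · CB = -6]
   → D = (-3, 12)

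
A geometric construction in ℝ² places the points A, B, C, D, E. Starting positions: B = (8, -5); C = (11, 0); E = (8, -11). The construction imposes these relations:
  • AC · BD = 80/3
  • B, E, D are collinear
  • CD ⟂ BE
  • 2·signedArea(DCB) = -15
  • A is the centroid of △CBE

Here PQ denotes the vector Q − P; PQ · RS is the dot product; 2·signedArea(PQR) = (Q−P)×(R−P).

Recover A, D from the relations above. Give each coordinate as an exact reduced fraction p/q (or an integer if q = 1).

A = (9, -16/3)
D = (8, 0)

1. A_x = 9  [A is the centroid of △CBE]
2. A_y = -16/3  [A is the centroid of △CBE]
   → A = (9, -16/3)
3. D_x = 8  [B, E, D are collinear ∩ CD ⟂ BE]
4. D_y = 0  [B, E, D are collinear ∩ CD ⟂ BE]
   → D = (8, 0)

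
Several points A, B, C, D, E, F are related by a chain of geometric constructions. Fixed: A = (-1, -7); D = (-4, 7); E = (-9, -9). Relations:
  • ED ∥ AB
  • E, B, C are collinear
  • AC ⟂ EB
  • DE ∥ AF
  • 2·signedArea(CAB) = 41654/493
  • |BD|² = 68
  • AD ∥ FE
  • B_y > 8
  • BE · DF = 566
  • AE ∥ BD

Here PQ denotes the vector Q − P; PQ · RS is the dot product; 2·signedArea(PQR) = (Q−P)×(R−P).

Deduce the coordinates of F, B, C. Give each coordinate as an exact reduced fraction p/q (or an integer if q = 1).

B = (4, 9)
C = (-2617/493, -1917/493)
F = (-6, -23)

1. F_x = -6  [AD ∥ FE ∩ DE ∥ AF]
2. F_y = -23  [AD ∥ FE ∩ DE ∥ AF]
   → F = (-6, -23)
3. B_x = 4  [AE ∥ BD ∩ ED ∥ AB]
4. B_y = 9  [AE ∥ BD ∩ ED ∥ AB]
   → B = (4, 9)
5. C_x = -2617/493  [E, B, C are collinear ∩ AC ⟂ EB]
6. C_y = -1917/493  [E, B, C are collinear ∩ AC ⟂ EB]
   → C = (-2617/493, -1917/493)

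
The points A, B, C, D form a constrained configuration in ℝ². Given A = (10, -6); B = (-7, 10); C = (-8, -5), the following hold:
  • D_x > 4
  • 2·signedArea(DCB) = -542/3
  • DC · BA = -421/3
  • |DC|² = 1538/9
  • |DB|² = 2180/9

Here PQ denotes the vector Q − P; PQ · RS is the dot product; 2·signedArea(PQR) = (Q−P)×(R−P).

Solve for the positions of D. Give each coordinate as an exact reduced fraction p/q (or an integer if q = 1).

D = (13/3, -2/3)

1. D_x = 13/3  [2·signedArea(DCB) = -542/3 ∩ DC · BA = -421/3]
2. D_y = -2/3  [2·signedArea(DCB) = -542/3 ∩ DC · BA = -421/3]
   → D = (13/3, -2/3)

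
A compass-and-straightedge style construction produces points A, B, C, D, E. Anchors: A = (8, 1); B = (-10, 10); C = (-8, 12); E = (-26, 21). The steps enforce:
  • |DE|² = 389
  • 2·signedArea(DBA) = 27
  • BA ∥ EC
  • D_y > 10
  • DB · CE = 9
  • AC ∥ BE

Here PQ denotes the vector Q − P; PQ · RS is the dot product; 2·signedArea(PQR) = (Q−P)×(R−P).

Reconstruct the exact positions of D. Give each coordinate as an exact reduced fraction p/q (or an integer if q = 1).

D = (-9, 11)

1. D_x = -9  [2·signedArea(DBA) = 27 ∩ DB · CE = 9]
2. D_y = 11  [2·signedArea(DBA) = 27 ∩ DB · CE = 9]
   → D = (-9, 11)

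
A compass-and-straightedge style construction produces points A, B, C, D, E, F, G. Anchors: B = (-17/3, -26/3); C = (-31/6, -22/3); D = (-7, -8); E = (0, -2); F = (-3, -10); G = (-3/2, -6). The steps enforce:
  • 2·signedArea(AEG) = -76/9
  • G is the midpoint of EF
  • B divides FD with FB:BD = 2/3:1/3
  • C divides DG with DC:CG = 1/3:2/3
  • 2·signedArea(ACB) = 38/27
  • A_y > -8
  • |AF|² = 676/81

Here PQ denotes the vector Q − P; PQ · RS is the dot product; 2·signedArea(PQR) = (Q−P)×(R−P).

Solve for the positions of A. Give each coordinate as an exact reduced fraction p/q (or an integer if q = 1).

A = (-37/9, -22/3)

1. A_x = -37/9  [line 4·x + -3/2·y + 49/9 = 0 ∩ |AF|² = 676/81]
2. A_y = -22/3  [line 4·x + -3/2·y + 49/9 = 0 ∩ |AF|² = 676/81]
   → A = (-37/9, -22/3)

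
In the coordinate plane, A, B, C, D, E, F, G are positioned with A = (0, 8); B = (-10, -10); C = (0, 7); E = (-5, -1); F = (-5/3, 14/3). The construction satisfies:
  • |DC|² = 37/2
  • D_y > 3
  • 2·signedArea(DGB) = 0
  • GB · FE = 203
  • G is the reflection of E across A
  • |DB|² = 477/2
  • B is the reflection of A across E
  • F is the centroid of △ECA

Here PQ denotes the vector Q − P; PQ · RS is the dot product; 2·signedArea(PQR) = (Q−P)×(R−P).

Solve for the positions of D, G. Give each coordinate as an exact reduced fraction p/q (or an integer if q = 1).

D = (-5/2, 7/2)
G = (5, 17)

1. G_x = 5  [G is the reflection of E across A]
2. G_y = 17  [G is the reflection of E across A]
   → G = (5, 17)
3. D_x = -5/2  [line 27·x + -15·y + 120 = 0 ∩ |DB|² = 477/2]
4. D_y = 7/2  [line 27·x + -15·y + 120 = 0 ∩ |DB|² = 477/2]
   → D = (-5/2, 7/2)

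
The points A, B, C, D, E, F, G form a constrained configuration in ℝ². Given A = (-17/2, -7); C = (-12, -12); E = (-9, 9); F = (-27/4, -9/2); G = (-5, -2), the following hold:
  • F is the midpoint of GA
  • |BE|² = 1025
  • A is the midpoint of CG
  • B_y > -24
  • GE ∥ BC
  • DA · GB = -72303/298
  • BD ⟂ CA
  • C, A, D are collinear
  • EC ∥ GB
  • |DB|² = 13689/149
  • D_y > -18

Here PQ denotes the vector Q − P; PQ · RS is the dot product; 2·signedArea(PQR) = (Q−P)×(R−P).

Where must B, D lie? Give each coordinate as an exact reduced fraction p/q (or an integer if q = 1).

B = (-8, -23)
D = (-2362/149, -2608/149)

1. B_x = -8  [GE ∥ BC ∩ EC ∥ GB]
2. B_y = -23  [GE ∥ BC ∩ EC ∥ GB]
   → B = (-8, -23)
3. D_x = -2362/149  [C, A, D are collinear ∩ BD ⟂ CA]
4. D_y = -2608/149  [C, A, D are collinear ∩ BD ⟂ CA]
   → D = (-2362/149, -2608/149)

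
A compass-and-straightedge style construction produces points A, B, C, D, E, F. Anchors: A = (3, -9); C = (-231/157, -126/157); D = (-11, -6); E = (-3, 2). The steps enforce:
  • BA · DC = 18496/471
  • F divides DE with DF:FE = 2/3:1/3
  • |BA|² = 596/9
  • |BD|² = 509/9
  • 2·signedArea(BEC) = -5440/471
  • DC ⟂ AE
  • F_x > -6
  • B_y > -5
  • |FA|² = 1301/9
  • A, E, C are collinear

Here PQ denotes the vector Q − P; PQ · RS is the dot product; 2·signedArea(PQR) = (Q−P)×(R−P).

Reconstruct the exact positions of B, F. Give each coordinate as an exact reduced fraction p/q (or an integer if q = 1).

B = (-11/3, -13/3)
F = (-17/3, -2/3)

1. B_x = -11/3  [line -1496/157·x + -816/157·y + -27064/471 = 0 ∩ |BA|² = 596/9]
2. B_y = -13/3  [line -1496/157·x + -816/157·y + -27064/471 = 0 ∩ |BA|² = 596/9]
   → B = (-11/3, -13/3)
3. F_x = -17/3  [F divides DE with DF:FE = 2/3:1/3]
4. F_y = -2/3  [F divides DE with DF:FE = 2/3:1/3]
   → F = (-17/3, -2/3)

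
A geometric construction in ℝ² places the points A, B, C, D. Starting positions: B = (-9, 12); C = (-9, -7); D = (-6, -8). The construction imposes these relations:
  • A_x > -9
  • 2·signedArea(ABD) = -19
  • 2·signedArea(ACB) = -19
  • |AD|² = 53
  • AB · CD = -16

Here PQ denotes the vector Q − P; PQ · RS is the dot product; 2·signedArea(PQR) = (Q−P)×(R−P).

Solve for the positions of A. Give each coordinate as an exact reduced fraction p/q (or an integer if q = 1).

1. A_x = -8  [2·signedArea(ABD) = -19 ∩ AB · CD = -16]
2. A_y = -1  [2·signedArea(ABD) = -19 ∩ AB · CD = -16]
   → A = (-8, -1)

A = (-8, -1)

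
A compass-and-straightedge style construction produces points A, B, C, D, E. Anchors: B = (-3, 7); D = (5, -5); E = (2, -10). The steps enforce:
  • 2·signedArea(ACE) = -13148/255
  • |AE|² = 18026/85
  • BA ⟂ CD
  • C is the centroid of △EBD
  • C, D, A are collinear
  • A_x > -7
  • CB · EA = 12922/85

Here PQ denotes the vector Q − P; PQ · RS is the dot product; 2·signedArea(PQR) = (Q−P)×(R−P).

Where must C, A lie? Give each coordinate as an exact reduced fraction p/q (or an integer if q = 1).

A = (-521/85, 177/85)
C = (4/3, -8/3)

1. C_x = 4/3  [C is the centroid of △EBD]
2. C_y = -8/3  [C is the centroid of △EBD]
   → C = (4/3, -8/3)
3. A_x = -521/85  [C, D, A are collinear ∩ BA ⟂ CD]
4. A_y = 177/85  [C, D, A are collinear ∩ BA ⟂ CD]
   → A = (-521/85, 177/85)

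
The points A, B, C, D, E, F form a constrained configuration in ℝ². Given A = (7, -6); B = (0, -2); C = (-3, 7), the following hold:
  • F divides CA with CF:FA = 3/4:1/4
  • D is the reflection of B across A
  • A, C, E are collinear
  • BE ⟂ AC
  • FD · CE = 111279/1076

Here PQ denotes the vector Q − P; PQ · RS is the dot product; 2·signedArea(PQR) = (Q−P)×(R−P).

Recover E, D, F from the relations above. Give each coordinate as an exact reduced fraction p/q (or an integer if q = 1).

D = (14, -10)
E = (663/269, -28/269)
F = (9/2, -11/4)

1. E_x = 663/269  [A, C, E are collinear ∩ BE ⟂ AC]
2. E_y = -28/269  [A, C, E are collinear ∩ BE ⟂ AC]
   → E = (663/269, -28/269)
3. D_x = 14  [D is the reflection of B across A]
4. D_y = -10  [D is the reflection of B across A]
   → D = (14, -10)
5. F_x = 9/2  [F divides CA with CF:FA = 3/4:1/4]
6. F_y = -11/4  [F divides CA with CF:FA = 3/4:1/4]
   → F = (9/2, -11/4)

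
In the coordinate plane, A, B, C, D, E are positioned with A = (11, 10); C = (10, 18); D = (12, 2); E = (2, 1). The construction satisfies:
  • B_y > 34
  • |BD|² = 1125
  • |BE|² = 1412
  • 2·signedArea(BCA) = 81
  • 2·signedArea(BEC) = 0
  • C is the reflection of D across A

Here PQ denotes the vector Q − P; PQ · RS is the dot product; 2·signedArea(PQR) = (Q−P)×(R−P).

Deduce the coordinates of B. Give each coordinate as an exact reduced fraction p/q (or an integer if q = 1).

1. B_x = 18  [2·signedArea(BEC) = 0 ∩ 2·signedArea(BCA) = 81]
2. B_y = 35  [2·signedArea(BEC) = 0 ∩ 2·signedArea(BCA) = 81]
   → B = (18, 35)

B = (18, 35)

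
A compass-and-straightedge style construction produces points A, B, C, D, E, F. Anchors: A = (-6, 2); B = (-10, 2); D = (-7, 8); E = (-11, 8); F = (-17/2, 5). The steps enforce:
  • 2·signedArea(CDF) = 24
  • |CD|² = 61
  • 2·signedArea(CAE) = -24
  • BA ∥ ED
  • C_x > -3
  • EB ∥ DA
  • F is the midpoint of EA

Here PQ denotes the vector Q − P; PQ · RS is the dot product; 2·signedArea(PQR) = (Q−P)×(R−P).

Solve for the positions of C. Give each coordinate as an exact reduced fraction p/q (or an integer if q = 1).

1. C_x = -2  [2·signedArea(CAE) = -24 ∩ 2·signedArea(CDF) = 24]
2. C_y = 2  [2·signedArea(CAE) = -24 ∩ 2·signedArea(CDF) = 24]
   → C = (-2, 2)

C = (-2, 2)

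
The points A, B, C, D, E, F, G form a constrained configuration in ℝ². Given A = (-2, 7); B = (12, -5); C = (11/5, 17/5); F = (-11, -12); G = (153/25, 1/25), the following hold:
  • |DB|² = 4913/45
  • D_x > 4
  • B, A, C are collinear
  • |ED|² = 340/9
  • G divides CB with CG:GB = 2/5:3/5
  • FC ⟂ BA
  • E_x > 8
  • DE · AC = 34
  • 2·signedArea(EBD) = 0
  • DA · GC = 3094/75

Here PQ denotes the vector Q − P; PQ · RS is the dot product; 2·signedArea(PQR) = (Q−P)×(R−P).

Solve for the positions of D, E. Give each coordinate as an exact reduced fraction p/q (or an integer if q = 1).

1. D_x = 61/15  [line 98/25·x + -84/25·y + -742/75 = 0 ∩ |DB|² = 4913/45]
2. D_y = 9/5  [line 98/25·x + -84/25·y + -742/75 = 0 ∩ |DB|² = 4913/45]
   → D = (61/15, 9/5)
3. E_x = 131/15  [2·signedArea(EBD) = 0 ∩ DE · AC = 34]
4. E_y = -11/5  [2·signedArea(EBD) = 0 ∩ DE · AC = 34]
   → E = (131/15, -11/5)

D = (61/15, 9/5)
E = (131/15, -11/5)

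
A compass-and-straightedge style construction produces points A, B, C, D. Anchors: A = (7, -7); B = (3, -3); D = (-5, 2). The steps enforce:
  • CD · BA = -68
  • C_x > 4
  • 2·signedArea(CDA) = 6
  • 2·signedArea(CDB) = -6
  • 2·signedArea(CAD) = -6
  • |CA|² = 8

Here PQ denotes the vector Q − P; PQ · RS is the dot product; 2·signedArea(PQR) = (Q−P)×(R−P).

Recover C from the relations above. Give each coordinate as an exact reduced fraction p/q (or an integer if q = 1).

1. C_x = 5  [2·signedArea(CAD) = -6 ∩ 2·signedArea(CDB) = -6]
2. C_y = -5  [2·signedArea(CAD) = -6 ∩ 2·signedArea(CDB) = -6]
   → C = (5, -5)

C = (5, -5)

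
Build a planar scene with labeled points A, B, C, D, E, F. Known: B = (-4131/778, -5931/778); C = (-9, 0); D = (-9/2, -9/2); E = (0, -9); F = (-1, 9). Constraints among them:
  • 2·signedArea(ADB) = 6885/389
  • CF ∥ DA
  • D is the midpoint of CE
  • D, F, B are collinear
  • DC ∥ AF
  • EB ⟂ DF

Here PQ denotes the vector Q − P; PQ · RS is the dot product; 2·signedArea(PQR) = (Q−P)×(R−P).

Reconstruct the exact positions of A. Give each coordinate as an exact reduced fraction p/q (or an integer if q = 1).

1. A_x = 7/2  [DC ∥ AF ∩ CF ∥ DA]
2. A_y = 9/2  [DC ∥ AF ∩ CF ∥ DA]
   → A = (7/2, 9/2)

A = (7/2, 9/2)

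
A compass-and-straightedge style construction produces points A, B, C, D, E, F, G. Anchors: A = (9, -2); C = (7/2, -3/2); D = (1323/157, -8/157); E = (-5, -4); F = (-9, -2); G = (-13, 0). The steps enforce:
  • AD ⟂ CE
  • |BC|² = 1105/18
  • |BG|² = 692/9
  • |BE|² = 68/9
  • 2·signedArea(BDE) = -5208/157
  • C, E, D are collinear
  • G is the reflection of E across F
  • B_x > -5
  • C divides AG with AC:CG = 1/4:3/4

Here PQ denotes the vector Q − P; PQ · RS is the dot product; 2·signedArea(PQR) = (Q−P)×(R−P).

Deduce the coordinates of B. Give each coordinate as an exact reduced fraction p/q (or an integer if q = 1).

1. B_x = -13/3  [line 620/157·x + -2108/157·y + -124/157 = 0 ∩ |BG|² = 692/9]
2. B_y = -4/3  [line 620/157·x + -2108/157·y + -124/157 = 0 ∩ |BG|² = 692/9]
   → B = (-13/3, -4/3)

B = (-13/3, -4/3)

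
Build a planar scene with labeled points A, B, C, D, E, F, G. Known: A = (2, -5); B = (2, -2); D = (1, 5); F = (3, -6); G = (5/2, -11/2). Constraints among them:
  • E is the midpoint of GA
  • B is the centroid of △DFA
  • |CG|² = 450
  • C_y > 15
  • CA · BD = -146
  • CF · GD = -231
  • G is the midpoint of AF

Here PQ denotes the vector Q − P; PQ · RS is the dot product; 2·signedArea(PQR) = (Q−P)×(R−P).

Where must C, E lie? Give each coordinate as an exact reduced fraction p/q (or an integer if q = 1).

C = (-1/2, 31/2)
E = (9/4, -21/4)

1. C_x = -1/2  [line 3/2·x + -21/2·y + 327/2 = 0 ∩ |CG|² = 450]
2. C_y = 31/2  [line 3/2·x + -21/2·y + 327/2 = 0 ∩ |CG|² = 450]
   → C = (-1/2, 31/2)
3. E_x = 9/4  [E is the midpoint of GA]
4. E_y = -21/4  [E is the midpoint of GA]
   → E = (9/4, -21/4)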